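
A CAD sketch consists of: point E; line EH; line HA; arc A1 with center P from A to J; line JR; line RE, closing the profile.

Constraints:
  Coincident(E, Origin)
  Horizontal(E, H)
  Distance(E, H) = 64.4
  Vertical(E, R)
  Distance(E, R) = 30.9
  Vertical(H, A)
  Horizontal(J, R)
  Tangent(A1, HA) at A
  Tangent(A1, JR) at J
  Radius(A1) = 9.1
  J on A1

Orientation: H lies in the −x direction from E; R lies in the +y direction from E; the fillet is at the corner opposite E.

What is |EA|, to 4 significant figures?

67.99

The virtual corner opposite E is at (-64.40, 30.90). Since A1 is tangent to HA there, PA ⟂ HA and tangency of A1 to JR means the radius PJ is perpendicular to JR, with radius 9.1, so the center P sits 9.1 in from both sides at P = (-55.30, 21.80). That places the tangent points at A = (-64.40, 21.80) on HA and J = (-55.30, 30.90) on JR. Then |EA| = |A − E| = 67.99.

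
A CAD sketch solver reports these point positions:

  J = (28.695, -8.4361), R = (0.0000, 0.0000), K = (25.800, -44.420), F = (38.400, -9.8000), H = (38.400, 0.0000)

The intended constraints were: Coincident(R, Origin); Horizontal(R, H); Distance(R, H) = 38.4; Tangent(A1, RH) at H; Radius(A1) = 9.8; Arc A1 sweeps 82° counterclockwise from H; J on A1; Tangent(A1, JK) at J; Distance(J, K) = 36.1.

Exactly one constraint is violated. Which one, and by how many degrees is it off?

Tangent(A1, JK) at J — off by 3.40°.

R = (0.00, 0.00) ✓; R.y = 0.00, H.y = 0.00 ✓; |RH| = 38.40 ✓; ∠(FH, HR) = 90.00° ✓; |FH| = 9.800 ✓; bearing(F→J) − bearing(F→H) = 82.00° ✓; |FJ| = 9.800 ✓; ∠(FJ, JK) = 86.60° ✗; |JK| = 36.10 ✓.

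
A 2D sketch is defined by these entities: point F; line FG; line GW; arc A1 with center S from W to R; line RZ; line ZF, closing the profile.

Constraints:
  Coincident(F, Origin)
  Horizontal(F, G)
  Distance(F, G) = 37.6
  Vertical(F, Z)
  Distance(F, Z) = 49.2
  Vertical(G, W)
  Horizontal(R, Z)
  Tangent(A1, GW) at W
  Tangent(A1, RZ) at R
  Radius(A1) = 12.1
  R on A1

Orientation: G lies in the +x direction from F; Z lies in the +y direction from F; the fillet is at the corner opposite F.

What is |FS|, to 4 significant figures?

45.02

FZ is vertical with |FZ| = 49.2 and Z on the +y side, so Z = (0.000, 49.20). The virtual corner opposite F is at (37.60, 49.20). Tangency of A1 to GW means the radius SW is perpendicular to GW and the tangent condition forces SR to be normal to RZ, with radius 12.1, so the center S sits 12.1 in from both sides at S = (25.50, 37.10). Then |FS| = |S − F| = 45.02.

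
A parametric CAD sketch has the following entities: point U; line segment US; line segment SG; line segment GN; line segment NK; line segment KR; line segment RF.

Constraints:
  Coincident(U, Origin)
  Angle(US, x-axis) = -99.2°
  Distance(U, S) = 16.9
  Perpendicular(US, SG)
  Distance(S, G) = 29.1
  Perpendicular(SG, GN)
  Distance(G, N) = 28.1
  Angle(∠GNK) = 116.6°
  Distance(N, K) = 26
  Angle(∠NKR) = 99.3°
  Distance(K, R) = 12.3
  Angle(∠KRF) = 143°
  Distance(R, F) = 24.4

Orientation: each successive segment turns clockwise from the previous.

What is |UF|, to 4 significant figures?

11.55

U is at the origin; US runs at -99.2° with length 16.9, so S = (-2.702, -16.68). US ⟂ SG, so SG runs at 170.8°; with |SG| = 29.1, G = (-31.43, -12.03). The perpendicularity gives GN at right angles to SG, so GN runs at 80.80°; with |GN| = 28.1, N = (-26.93, 15.71). ∠GNK = 116.6° gives NK at 17.40° from the x-axis; with |NK| = 26.0, K = (-2.125, 23.48). ∠NKR = 99.3° gives KR at -63.30° from the x-axis; with |KR| = 12.3, R = (3.402, 12.50). ∠KRF = 143.0° gives RF at -100.3° from the x-axis; with |RF| = 24.4, F = (-0.9609, -11.51). Then |UF| = |F − U| = 11.55.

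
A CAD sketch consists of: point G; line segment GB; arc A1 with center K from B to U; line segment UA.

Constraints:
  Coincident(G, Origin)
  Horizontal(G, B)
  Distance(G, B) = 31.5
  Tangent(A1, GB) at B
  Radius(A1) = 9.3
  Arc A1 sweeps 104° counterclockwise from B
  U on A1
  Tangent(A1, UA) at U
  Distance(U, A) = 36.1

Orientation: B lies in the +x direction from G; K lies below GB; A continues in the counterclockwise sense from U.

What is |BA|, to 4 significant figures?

46.58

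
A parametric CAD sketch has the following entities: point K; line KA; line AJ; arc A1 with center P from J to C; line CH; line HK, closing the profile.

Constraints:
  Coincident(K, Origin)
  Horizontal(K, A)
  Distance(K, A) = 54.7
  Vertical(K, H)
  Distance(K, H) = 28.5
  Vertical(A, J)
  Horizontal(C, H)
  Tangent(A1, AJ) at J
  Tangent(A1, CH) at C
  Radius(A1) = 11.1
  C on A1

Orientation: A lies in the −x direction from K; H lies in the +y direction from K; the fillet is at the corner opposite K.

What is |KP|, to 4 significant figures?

46.94

K is at the origin; KA is horizontal with |KA| = 54.7 and A on the −x side, so A = (-54.70, 0.000). KH is vertical with |KH| = 28.5 and H on the +y side, so H = (0.000, 28.50). The virtual corner opposite K is at (-54.70, 28.50). Tangency of A1 to AJ means the radius PJ is perpendicular to AJ and the tangent condition forces PC to be normal to CH, with radius 11.1, so the center P sits 11.1 in from both sides at P = (-43.60, 17.40). Then |KP| = |P − K| = 46.94.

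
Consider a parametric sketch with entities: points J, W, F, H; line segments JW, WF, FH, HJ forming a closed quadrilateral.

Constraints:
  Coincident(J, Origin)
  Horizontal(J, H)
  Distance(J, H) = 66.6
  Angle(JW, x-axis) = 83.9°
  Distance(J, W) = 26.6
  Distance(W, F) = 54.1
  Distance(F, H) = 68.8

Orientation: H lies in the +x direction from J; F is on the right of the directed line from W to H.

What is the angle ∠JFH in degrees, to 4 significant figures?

73.72°

Checks: |WF| = 54.10 ✓; |FH| = 68.80 ✓.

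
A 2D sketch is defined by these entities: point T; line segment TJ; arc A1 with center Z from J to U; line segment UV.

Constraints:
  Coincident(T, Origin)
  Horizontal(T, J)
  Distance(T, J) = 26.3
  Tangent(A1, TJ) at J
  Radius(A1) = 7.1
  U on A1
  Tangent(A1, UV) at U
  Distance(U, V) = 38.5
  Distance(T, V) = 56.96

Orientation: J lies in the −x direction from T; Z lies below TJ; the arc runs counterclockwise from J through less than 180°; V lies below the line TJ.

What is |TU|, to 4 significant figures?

34.11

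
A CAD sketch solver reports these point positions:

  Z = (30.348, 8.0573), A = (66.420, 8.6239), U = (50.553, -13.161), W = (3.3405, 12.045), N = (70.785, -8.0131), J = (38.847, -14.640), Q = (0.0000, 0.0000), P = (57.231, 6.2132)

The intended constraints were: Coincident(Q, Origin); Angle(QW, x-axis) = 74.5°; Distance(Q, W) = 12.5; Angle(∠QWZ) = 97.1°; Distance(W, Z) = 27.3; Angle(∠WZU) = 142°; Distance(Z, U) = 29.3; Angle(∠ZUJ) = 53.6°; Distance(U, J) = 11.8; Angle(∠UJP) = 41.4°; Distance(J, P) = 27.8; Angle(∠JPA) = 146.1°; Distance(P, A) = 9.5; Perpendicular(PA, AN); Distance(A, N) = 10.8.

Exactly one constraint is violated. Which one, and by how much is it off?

Distance(A, N) = 10.8 — off by 6.40.

Q = (0.00, 0.00) ✓; QW at 74.50° ✓; |QW| = 12.50 ✓; ∠QWZ = 97.10° ✓; |WZ| = 27.30 ✓; ∠WZU = 142.0° ✓; |ZU| = 29.30 ✓; ∠ZUJ = 53.60° ✓; |UJ| = 11.80 ✓; ∠UJP = 41.40° ✓; |JP| = 27.80 ✓; ∠JPA = 146.1° ✓; |PA| = 9.500 ✓; ∠(PA, AN) = 90.00° ✓; |AN| = 17.20 ✗.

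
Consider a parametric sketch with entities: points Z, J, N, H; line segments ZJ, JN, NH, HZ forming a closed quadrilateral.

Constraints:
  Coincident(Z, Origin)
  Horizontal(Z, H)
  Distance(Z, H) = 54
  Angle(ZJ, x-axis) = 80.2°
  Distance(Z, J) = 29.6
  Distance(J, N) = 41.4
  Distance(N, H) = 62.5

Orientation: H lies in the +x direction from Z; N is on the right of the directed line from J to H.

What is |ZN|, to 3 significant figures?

12.8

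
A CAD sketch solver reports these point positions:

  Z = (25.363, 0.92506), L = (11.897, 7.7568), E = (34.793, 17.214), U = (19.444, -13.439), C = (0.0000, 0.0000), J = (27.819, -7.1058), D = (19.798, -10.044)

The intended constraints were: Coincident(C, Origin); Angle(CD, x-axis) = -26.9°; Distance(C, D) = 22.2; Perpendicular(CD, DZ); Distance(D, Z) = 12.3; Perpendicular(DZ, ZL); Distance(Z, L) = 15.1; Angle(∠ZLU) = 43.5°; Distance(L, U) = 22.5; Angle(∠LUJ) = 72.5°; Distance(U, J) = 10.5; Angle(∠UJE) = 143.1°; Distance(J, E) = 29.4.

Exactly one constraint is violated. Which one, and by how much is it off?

Distance(J, E) = 29.4 — off by 4.10.

C = (0.00, 0.00) ✓; CD at -26.90° ✓; |CD| = 22.20 ✓; ∠(CD, DZ) = 90.00° ✓; |DZ| = 12.30 ✓; ∠(DZ, ZL) = 90.00° ✓; |ZL| = 15.10 ✓; ∠ZLU = 43.50° ✓; |LU| = 22.50 ✓; ∠LUJ = 72.50° ✓; |UJ| = 10.50 ✓; ∠UJE = 143.1° ✓; |JE| = 25.30 ✗.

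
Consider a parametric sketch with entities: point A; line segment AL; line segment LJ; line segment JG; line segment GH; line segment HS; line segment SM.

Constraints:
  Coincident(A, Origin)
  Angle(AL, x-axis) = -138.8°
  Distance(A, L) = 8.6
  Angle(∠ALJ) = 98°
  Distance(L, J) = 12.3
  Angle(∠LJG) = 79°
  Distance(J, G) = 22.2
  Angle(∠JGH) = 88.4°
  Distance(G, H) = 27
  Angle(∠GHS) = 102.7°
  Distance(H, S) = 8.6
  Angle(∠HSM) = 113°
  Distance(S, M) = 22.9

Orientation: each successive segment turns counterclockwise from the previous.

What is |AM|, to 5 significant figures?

10.940

A is at the origin; AL runs at -138.8° with length 8.6, so L = (-6.4708, -5.6647). ∠ALJ = 98.0° gives LJ at -56.800° from the x-axis; with |LJ| = 12.3, J = (0.26426, -15.957). ∠LJG = 79.0° gives JG at 44.200° from the x-axis; with |JG| = 22.2, G = (16.180, -0.47987). ∠JGH = 88.4° gives GH at 135.80° from the x-axis; with |GH| = 27.0, H = (-3.1769, 18.344). ∠GHS = 102.7° gives HS at -146.90° from the x-axis; with |HS| = 8.6, S = (-10.381, 13.647). ∠HSM = 113.0° gives SM at -79.900° from the x-axis; with |SM| = 22.9, M = (-6.3654, -8.8980). Then |AM| = |M − A| = 10.940.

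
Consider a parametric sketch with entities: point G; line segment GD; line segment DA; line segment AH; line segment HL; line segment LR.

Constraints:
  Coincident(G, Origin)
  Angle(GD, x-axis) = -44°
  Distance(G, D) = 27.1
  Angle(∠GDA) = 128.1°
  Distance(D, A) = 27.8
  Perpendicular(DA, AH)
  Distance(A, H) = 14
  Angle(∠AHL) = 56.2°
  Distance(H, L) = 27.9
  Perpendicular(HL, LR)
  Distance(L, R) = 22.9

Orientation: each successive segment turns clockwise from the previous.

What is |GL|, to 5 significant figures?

31.261

The perpendicularity gives AH at right angles to DA, so AH runs at 174.10°; with |AH| = 14.0, H = (2.7106, -45.039). ∠AHL = 56.2° gives HL at 50.300° from the x-axis; with |HL| = 27.9, L = (20.532, -23.573). Then |GL| = |L − G| = 31.261.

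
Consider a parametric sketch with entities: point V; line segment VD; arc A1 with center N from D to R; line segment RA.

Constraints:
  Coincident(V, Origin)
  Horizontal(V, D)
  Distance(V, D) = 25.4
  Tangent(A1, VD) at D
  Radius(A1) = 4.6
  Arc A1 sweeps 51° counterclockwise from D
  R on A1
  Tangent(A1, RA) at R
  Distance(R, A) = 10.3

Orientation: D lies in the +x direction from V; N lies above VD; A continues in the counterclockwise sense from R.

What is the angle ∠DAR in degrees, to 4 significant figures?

7.006°

V is at the origin; VD is horizontal with |VD| = 25.4 and D on the +x side, so D = (25.40, 0.000). Since A1 is tangent to VD there, ND ⟂ VD, so N = D + (0, 4.6) = (25.40, 4.600). On A1, D sits at bearing -90° from N; a 51° counterclockwise sweep puts R at bearing -39°, so R = N + 4.6·(cos -39°, sin -39°) = (28.97, 1.705). Tangency of A1 to RA means the radius NR is perpendicular to RA, so RA runs along (−sin -39°, cos -39°); with |RA| = 10.3, A = (35.46, 9.710). Then cos ∠DAR = AD·AR / (|AD||AR|), giving 7.006°.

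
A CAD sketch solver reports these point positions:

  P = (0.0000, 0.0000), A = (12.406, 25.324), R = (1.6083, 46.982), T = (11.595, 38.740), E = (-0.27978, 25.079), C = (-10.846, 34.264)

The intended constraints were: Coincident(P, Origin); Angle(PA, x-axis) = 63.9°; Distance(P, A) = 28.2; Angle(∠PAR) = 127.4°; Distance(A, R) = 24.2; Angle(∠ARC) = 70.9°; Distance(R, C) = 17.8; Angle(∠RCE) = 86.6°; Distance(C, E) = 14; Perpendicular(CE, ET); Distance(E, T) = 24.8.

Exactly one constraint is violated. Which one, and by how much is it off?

Distance(E, T) = 24.8 — off by 6.70.

P = (0.00, 0.00) ✓; PA at 63.90° ✓; |PA| = 28.20 ✓; ∠PAR = 127.4° ✓; |AR| = 24.20 ✓; ∠ARC = 70.90° ✓; |RC| = 17.80 ✓; ∠RCE = 86.60° ✓; |CE| = 14.00 ✓; ∠(CE, ET) = 90.00° ✓; |ET| = 18.10 ✗.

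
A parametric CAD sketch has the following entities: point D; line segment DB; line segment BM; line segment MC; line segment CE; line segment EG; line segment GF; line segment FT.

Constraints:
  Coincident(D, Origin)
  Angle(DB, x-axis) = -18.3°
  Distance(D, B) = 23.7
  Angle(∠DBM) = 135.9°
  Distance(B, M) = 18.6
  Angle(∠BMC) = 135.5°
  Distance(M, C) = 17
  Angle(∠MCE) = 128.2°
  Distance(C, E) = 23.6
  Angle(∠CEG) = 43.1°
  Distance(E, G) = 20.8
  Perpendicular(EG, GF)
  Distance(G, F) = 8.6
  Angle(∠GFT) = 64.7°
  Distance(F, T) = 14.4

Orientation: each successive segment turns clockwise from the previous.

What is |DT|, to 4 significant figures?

43.90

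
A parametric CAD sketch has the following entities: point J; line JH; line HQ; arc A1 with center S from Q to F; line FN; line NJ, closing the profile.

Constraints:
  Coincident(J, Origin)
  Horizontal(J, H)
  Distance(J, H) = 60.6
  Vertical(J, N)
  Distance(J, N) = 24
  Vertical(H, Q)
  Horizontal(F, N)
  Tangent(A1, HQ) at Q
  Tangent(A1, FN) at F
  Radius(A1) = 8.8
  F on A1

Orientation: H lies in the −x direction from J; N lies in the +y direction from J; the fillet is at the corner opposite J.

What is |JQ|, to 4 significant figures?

62.48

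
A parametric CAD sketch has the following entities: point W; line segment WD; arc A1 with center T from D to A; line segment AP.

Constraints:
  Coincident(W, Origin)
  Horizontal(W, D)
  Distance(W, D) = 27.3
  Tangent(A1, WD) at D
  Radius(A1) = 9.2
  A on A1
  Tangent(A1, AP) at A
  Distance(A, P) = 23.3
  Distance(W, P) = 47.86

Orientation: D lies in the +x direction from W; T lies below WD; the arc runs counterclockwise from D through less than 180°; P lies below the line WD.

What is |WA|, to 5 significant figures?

24.987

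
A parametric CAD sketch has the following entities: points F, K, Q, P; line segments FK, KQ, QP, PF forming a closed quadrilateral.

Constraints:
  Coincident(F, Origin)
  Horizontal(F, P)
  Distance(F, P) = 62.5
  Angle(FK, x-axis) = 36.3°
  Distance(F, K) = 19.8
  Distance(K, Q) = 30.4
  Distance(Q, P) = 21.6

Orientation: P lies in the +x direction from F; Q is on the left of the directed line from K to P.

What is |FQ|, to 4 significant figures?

48.39

F is at the origin; F and P share the same y with |FP| = 62.5 and P in +x, so P = (62.5, 0). FK runs at 36.3° with |FK| = 19.8, so K = (15.96, 11.72). Q is determined by |KQ| = 30.4 and |QP| = 21.6 together: it lies at the intersection of circle(K, 30.4) and circle(P, 21.6). With |KP| = 48.00, the foot of the radical line on KP is 28.77 from K and the perpendicular offset is √(30.4² − 28.77²) = 9.835. Taking the left-of-KP solution: Q = (46.25, 14.23).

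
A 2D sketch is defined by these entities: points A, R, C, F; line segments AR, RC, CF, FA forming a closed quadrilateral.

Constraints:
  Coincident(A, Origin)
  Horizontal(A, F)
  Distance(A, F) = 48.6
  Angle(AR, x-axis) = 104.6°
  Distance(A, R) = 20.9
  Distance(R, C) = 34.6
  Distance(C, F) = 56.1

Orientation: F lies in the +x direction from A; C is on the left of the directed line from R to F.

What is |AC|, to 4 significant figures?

49.60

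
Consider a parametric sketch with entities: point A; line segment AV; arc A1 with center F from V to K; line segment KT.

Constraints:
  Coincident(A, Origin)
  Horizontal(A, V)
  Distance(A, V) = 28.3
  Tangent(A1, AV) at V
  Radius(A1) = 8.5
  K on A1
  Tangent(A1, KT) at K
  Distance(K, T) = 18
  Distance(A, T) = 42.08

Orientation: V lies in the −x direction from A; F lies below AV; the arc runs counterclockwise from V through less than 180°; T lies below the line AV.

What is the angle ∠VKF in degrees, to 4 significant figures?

36.61°

A is at the origin; A and V share the same y with |AV| = 28.3 and V on the −x side, so V = (-28.30, 0.000). The tangent condition forces FV to be normal to AV, so F = V + (0, -8.5) = (-28.30, -8.500). Since FK ⟂ KT (tangency), |FT| = √(8.5² + 18.0²) = 19.91 regardless of where K sits on A1. So T lies on both circle(A, 42.08) and circle(F, 19.91); the below-AV intersection is T = (-31.24, -28.19). K is the foot of the tangent from T: K = (-36.44, -10.95).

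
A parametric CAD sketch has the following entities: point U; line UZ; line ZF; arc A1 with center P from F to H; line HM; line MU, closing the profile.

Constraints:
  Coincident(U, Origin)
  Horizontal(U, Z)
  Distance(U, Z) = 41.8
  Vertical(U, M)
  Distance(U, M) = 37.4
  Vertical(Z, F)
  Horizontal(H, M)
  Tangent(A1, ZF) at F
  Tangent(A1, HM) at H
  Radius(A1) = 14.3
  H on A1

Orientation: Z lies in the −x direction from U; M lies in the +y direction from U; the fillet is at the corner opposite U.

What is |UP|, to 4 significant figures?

35.91

U is at the origin; UZ is horizontal with |UZ| = 41.8 and Z on the −x side, so Z = (-41.80, 0.000). UM is vertical with |UM| = 37.4 and M on the +y side, so M = (0.000, 37.40). The virtual corner opposite U is at (-41.80, 37.40). The tangent condition forces PF to be normal to ZF and the tangent condition forces PH to be normal to HM, with radius 14.3, so the center P sits 14.3 in from both sides at P = (-27.50, 23.10). Then |UP| = |P − U| = 35.91.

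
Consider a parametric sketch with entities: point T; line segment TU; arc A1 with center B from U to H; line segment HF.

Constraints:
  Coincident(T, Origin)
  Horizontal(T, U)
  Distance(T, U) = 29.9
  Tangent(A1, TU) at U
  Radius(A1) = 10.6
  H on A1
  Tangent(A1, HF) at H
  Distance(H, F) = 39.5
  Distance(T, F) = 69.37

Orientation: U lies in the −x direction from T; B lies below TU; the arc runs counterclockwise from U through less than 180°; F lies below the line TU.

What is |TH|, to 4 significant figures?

40.40

Checks: T.y = 0.00, U.y = 0.00 ✓; |BH| = 10.60 ✓; ∠(BH, HF) = 90.00° ✓; |HF| = 39.50 ✓; |TF| = 69.37 ✓.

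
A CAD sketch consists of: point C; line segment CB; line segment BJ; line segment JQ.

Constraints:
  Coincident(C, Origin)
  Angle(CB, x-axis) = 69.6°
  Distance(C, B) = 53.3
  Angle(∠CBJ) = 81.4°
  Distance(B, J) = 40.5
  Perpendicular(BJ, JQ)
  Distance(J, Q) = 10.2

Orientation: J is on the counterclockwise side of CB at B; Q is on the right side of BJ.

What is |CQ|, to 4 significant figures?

70.81

∠CBJ = 81.4°, so BJ runs at 69.6° + (180° − 81.4°) = 168.2° from the x-axis; with |BJ| = 40.5, J = B + 40.5·(cos 168.2°, sin 168.2°) = (-21.07, 58.24). The perpendicularity gives JQ at right angles to BJ; with |JQ| = 10.2 on the right of BJ, Q = J + 10.2·(0.2045, 0.9789) = (-18.98, 68.22). Then |CQ| = |Q − C| = 70.81.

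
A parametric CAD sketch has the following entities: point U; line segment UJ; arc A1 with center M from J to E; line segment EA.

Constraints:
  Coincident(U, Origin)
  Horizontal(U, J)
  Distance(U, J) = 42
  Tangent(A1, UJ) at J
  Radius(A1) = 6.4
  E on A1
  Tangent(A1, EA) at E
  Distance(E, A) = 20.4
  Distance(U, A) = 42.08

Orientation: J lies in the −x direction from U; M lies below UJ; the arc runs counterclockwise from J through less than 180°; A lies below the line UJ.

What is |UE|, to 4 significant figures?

47.97

U is at the origin; U and J share the same y with |UJ| = 42.0 and J on the −x side, so J = (-42.00, 0.000). Since A1 is tangent to UJ there, MJ ⟂ UJ, so M = J + (0, -6.4) = (-42.00, -6.400). Since ME ⟂ EA (tangency), |MA| = √(6.4² + 20.4²) = 21.38 regardless of where E sits on A1. So A lies on both circle(U, 42.08) and circle(M, 21.38); the below-UJ intersection is A = (-33.18, -25.88). E is the foot of the tangent from A: E = (-46.77, -10.66).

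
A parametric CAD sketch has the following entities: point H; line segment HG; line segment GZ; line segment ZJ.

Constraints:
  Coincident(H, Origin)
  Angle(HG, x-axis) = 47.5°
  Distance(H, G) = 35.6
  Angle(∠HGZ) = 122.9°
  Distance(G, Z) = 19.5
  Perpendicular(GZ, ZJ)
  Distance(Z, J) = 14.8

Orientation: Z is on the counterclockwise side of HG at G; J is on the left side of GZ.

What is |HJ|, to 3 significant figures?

41.7

∠HGZ = 122.9°, so GZ runs at 47.5° + (180° − 122.9°) = 105° from the x-axis; with |GZ| = 19.5, Z = G + 19.5·(cos 105°, sin 105°) = (19.1, 45.1). The perpendicularity gives ZJ at right angles to GZ; with |ZJ| = 14.8 on the left of GZ, J = Z + 14.8·(-0.968, -0.252) = (4.81, 41.4). Then |HJ| = |J − H| = 41.7.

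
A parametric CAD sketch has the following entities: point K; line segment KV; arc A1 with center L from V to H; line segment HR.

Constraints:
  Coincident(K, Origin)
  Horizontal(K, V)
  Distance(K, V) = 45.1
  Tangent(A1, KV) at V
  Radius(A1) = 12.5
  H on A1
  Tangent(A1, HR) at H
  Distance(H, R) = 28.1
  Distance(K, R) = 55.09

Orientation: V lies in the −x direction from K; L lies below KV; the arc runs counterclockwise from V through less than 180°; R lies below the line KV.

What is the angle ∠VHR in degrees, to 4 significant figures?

114.3°

K is at the origin; K and V share the same y with |KV| = 45.1 and V on the −x side, so V = (-45.10, 0.000). Tangency of A1 to KV means the radius LV is perpendicular to KV, so L = V + (0, -12.5) = (-45.10, -12.50). Since LH ⟂ HR (tangency), |LR| = √(12.5² + 28.1²) = 30.75 regardless of where H sits on A1. So R lies on both circle(K, 55.09) and circle(L, 30.75); the below-KV intersection is R = (-35.85, -41.83). H is the foot of the tangent from R: H = (-54.46, -20.78).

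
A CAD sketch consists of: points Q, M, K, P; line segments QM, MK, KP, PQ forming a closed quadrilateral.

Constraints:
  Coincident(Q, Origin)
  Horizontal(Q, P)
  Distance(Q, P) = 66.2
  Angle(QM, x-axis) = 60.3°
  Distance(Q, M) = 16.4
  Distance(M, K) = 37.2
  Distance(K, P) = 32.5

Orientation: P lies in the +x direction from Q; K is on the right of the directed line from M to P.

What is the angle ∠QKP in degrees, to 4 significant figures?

143.5°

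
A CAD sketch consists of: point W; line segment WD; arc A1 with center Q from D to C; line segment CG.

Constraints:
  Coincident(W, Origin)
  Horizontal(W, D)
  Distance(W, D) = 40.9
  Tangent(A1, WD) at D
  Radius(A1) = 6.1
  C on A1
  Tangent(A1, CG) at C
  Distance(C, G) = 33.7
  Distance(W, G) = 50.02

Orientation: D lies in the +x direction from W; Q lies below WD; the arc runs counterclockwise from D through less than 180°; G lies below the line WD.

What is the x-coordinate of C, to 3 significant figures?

34.8

W is at the origin; W and D share the same y with |WD| = 40.9 and D on the +x side, so D = (40.9, 0.00). Tangency of A1 to WD means the radius QD is perpendicular to WD, so Q = D + (0, -6.1) = (40.9, -6.10). Since QC ⟂ CG (tangency), |QG| = √(6.1² + 33.7²) = 34.2 regardless of where C sits on A1. So G lies on both circle(W, 50.02) and circle(Q, 34.2); the below-WD intersection is G = (31.3, -39.0). C is the foot of the tangent from G: C = (34.8, -5.47).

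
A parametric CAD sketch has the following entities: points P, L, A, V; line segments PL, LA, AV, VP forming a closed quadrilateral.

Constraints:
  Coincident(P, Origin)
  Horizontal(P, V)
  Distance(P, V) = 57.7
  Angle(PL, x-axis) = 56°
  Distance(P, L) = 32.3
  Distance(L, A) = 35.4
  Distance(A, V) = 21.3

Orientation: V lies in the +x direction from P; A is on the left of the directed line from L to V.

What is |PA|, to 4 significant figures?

56.87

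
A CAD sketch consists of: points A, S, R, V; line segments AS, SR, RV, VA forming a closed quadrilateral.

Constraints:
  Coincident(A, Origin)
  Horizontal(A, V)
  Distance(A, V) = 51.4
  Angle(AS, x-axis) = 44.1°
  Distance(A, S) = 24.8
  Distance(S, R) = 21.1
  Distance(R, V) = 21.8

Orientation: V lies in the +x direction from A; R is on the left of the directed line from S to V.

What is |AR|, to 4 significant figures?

42.81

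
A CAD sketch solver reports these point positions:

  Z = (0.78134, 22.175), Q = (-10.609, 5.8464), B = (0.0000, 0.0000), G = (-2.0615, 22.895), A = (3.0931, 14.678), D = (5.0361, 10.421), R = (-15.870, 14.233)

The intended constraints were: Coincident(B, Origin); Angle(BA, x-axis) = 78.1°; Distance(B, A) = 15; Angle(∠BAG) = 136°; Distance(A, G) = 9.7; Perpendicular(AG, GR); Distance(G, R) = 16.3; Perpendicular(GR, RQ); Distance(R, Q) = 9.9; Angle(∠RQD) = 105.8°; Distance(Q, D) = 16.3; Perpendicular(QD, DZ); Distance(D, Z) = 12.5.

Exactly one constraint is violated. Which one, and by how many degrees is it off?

Perpendicular(QD, DZ) — off by 3.60°.

B = (0.00, 0.00) ✓; BA at 78.10° ✓; |BA| = 15.00 ✓; ∠BAG = 136.0° ✓; |AG| = 9.700 ✓; ∠(AG, GR) = 90.00° ✓; |GR| = 16.30 ✓; ∠(GR, RQ) = 90.00° ✓; |RQ| = 9.900 ✓; ∠RQD = 105.8° ✓; |QD| = 16.30 ✓; ∠(QD, DZ) = 93.60° ✗; |DZ| = 12.50 ✓.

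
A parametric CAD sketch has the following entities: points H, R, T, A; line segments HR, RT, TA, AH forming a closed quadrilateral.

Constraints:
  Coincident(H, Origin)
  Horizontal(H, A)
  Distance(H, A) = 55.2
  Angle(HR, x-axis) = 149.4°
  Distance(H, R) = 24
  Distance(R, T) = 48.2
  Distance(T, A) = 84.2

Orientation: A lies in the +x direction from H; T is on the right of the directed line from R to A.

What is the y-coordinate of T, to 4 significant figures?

-35.98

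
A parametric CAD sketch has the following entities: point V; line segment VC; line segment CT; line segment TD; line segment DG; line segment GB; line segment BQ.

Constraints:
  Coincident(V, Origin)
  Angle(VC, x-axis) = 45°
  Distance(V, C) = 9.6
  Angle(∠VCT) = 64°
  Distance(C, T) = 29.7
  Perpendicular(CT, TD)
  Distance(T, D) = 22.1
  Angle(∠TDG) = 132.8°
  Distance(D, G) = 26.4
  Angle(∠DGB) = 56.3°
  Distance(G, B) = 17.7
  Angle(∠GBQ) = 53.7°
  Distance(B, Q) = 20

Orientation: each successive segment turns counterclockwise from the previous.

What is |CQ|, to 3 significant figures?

40.6

V is at the origin; VC runs at 45.0° with length 9.6, so C = (6.79, 6.79). ∠VCT = 64.0° gives CT at 161° from the x-axis; with |CT| = 29.7, T = (-21.3, 16.5). CT is perpendicular to TD, so TD runs at -109°; with |TD| = 22.1, D = (-28.5, -4.44). ∠TDG = 132.8° gives DG at -61.8° from the x-axis; with |DG| = 26.4, G = (-16.0, -27.7). ∠DGB = 56.3° gives GB at 61.9° from the x-axis; with |GB| = 17.7, B = (-7.68, -12.1). ∠GBQ = 53.7° gives BQ at -172° from the x-axis; with |BQ| = 20.0, Q = (-27.5, -14.9). Then |CQ| = |Q − C| = 40.6.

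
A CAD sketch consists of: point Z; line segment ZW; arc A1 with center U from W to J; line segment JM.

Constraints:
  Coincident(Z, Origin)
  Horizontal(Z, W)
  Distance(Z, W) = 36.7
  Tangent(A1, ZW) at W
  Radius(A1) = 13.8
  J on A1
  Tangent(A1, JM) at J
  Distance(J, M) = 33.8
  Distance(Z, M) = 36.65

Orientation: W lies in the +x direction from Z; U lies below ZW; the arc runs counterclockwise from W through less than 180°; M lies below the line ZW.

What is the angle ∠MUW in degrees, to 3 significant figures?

127°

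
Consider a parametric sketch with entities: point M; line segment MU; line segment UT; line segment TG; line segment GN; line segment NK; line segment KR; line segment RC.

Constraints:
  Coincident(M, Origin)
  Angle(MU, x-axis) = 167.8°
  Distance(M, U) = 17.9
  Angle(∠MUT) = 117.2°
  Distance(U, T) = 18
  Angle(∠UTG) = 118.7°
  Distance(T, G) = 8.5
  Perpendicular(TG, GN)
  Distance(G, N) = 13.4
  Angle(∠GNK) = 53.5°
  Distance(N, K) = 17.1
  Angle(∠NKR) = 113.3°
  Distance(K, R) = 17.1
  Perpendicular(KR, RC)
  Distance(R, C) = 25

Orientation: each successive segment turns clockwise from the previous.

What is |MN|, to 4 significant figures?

18.62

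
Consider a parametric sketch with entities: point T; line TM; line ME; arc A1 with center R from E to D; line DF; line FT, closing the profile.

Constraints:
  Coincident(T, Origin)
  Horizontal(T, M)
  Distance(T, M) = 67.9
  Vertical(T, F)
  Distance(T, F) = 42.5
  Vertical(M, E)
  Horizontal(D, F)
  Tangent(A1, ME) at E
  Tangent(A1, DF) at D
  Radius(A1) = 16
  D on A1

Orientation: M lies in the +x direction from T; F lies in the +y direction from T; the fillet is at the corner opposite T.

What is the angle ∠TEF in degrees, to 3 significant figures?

34.6°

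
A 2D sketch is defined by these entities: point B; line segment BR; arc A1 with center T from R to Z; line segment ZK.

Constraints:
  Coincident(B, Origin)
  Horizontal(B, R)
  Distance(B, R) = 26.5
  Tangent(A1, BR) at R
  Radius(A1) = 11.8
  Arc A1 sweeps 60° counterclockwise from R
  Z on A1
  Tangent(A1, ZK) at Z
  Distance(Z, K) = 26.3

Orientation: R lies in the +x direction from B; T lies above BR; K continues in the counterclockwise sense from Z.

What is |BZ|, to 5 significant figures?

37.190

Tangency of A1 to BR means the radius TR is perpendicular to BR, so T = R + (0, 11.8) = (26.500, 11.800). On A1, R sits at bearing -90° from T; a 60° counterclockwise sweep puts Z at bearing -30°, so Z = T + 11.8·(cos -30°, sin -30°) = (36.719, 5.9000). Then |BZ| = |Z − B| = 37.190.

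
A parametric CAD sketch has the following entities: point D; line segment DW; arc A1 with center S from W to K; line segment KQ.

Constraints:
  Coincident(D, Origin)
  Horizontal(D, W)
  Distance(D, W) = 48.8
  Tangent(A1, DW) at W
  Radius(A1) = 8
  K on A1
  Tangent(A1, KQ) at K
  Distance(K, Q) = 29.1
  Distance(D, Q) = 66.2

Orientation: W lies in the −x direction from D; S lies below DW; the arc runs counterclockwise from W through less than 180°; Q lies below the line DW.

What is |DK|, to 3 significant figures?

57.4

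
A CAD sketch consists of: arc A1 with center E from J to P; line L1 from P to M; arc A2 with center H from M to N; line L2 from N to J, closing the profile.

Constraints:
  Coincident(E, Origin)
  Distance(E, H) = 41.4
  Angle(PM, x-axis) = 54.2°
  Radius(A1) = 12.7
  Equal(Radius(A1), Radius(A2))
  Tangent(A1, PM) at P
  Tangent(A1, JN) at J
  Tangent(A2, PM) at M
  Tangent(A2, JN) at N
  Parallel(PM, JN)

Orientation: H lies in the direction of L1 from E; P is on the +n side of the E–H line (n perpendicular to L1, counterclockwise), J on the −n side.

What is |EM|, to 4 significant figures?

43.30

Tangency of A1 to both parallel lines with radius 12.7 puts P and J at E ± 12.7·n: P = (-10.30, 7.429), J = (10.30, -7.429). Equal radii place M and N the same way about H: M = H + 12.7·n = (13.92, 41.01), N = H − 12.7·n = (34.52, 26.15). Then |EM| = |M − E| = 43.30.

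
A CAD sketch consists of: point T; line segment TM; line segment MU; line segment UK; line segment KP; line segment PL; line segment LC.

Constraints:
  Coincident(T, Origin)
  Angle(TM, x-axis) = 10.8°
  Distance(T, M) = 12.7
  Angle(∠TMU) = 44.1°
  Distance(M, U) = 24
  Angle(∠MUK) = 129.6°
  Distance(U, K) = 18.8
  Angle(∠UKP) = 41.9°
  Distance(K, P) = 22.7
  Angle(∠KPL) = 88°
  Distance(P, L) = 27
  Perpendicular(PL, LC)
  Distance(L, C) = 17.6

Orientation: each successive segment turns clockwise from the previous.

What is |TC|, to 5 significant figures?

33.950

∠KPL = 88.0° gives PL at -45.600° from the x-axis; with |PL| = 27.0, L = (14.478, -21.583). PL ⟂ LC, so LC runs at -135.60°; with |LC| = 17.6, C = (1.9034, -33.897). Then |TC| = |C − T| = 33.950.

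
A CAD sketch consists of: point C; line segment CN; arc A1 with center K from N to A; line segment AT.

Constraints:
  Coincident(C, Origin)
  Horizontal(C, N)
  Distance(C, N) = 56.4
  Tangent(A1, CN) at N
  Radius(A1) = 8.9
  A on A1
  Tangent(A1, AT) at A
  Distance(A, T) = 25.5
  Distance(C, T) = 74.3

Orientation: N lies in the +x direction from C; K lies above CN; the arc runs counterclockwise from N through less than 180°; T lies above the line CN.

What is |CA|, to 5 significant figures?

65.868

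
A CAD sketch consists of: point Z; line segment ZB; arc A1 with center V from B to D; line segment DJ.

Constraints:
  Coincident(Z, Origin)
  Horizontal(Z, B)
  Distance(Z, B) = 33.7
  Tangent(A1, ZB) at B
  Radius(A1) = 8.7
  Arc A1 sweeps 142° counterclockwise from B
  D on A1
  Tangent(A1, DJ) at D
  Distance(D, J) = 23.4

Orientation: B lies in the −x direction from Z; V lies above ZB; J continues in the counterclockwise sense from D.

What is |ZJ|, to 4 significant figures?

55.56

On A1, B sits at bearing -90° from V; a 142° counterclockwise sweep puts D at bearing 52°, so D = V + 8.7·(cos 52°, sin 52°) = (-28.34, 15.56). The tangent condition forces VD to be normal to DJ, so DJ runs along (−sin 52°, cos 52°); with |DJ| = 23.4, J = (-46.78, 29.96). Then |ZJ| = |J − Z| = 55.56.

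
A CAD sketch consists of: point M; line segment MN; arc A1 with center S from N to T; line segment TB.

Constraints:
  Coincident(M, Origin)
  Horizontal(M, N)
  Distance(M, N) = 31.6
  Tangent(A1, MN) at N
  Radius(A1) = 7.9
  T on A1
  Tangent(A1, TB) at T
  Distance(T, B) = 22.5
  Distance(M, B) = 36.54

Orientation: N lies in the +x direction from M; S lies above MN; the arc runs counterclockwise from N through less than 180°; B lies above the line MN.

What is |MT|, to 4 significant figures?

39.60

M is at the origin; M and N share the same y with |MN| = 31.6 and N on the +x side, so N = (31.60, 0.000). A1 meets MN tangentially, so SN is at right angles to MN, so S = N + (0, 7.9) = (31.60, 7.900). Since ST ⟂ TB (tangency), |SB| = √(7.9² + 22.5²) = 23.85 regardless of where T sits on A1. So B lies on both circle(M, 36.54) and circle(S, 23.85); the above-MN intersection is B = (21.54, 29.52). T is the foot of the tangent from B: T = (37.25, 13.42).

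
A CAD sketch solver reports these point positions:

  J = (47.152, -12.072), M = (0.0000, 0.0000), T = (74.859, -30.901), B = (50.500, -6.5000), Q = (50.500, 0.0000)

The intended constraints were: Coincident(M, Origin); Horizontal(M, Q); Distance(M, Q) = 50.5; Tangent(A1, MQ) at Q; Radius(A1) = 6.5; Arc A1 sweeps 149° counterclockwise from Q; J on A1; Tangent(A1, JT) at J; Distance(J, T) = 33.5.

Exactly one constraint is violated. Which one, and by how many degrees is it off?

Tangent(A1, JT) at J — off by 3.20°.

M = (0.00, 0.00) ✓; M.y = 0.00, Q.y = 0.00 ✓; |MQ| = 50.50 ✓; ∠(BQ, QM) = 90.00° ✓; |BQ| = 6.500 ✓; bearing(B→J) − bearing(B→Q) = 149.0° ✓; |BJ| = 6.500 ✓; ∠(BJ, JT) = 93.20° ✗; |JT| = 33.50 ✓.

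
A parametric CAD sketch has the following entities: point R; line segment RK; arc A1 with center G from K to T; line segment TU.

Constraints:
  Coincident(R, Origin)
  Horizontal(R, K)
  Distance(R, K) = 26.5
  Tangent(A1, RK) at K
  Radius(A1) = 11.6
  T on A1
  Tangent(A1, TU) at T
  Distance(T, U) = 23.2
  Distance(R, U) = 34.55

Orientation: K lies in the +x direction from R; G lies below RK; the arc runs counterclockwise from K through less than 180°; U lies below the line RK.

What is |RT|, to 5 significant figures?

17.927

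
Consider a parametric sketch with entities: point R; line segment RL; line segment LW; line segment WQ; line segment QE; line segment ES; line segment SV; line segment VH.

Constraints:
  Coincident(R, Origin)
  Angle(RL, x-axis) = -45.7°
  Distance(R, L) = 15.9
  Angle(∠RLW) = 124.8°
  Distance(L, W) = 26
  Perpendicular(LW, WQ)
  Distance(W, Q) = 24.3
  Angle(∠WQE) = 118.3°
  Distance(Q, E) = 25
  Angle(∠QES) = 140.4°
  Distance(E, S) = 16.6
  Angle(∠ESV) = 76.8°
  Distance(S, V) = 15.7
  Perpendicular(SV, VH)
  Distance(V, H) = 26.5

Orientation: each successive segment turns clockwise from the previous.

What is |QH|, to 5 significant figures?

9.3207

R is at the origin; RL runs at -45.7° with length 15.9, so L = (11.105, -11.380). ∠RLW = 124.8° gives LW at -100.90° from the x-axis; with |LW| = 26.0, W = (6.1883, -36.910). The perpendicularity gives WQ at right angles to LW, so WQ runs at 169.10°; with |WQ| = 24.3, Q = (-17.673, -32.315). ∠WQE = 118.3° gives QE at 107.40° from the x-axis; with |QE| = 25.0, E = (-25.149, -8.4594). ∠QES = 140.4° gives ES at 67.800° from the x-axis; with |ES| = 16.6, S = (-18.877, 6.9100). ∠ESV = 76.8° gives SV at -35.400° from the x-axis; with |SV| = 15.7, V = (-6.0796, -2.1847). The perpendicularity gives VH at right angles to SV, so VH runs at -125.40°; with |VH| = 26.5, H = (-21.431, -23.786). Then |QH| = |H − Q| = 9.3207.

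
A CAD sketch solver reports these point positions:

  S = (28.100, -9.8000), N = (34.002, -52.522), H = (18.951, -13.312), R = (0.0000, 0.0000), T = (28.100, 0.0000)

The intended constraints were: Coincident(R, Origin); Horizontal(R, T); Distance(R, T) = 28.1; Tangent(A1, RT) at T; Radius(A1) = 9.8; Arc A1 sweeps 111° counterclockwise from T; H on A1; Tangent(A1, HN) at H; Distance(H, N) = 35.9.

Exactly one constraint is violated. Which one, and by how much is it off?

Distance(H, N) = 35.9 — off by 6.10.

R = (0.00, 0.00) ✓; R.y = 0.00, T.y = 0.00 ✓; |RT| = 28.10 ✓; ∠(ST, TR) = 90.00° ✓; |ST| = 9.800 ✓; bearing(S→H) − bearing(S→T) = 111.0° ✓; |SH| = 9.800 ✓; ∠(SH, HN) = 90.00° ✓; |HN| = 42.00 ✗.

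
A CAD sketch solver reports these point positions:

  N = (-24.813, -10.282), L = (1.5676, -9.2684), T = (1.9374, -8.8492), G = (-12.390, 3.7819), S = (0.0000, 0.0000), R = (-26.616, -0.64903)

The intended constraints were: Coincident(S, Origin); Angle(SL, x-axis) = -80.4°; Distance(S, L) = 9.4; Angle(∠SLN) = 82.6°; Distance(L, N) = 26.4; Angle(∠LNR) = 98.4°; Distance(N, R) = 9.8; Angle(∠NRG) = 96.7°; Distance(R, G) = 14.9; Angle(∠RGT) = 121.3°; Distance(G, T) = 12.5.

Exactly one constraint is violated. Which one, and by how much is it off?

Distance(G, T) = 12.5 — off by 6.60.

S = (0.00, 0.00) ✓; SL at -80.40° ✓; |SL| = 9.400 ✓; ∠SLN = 82.60° ✓; |LN| = 26.40 ✓; ∠LNR = 98.40° ✓; |NR| = 9.800 ✓; ∠NRG = 96.70° ✓; |RG| = 14.90 ✓; ∠RGT = 121.3° ✓; |GT| = 19.10 ✗.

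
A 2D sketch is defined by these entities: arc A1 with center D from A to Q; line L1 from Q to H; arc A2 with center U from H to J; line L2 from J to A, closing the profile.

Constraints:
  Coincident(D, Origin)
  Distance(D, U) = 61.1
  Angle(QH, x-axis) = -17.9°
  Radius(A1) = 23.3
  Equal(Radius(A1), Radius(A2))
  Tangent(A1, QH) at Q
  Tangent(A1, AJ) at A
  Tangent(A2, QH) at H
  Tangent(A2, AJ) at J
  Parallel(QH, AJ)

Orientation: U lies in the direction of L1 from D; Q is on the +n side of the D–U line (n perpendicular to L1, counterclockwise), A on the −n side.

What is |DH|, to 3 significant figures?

65.4

Tangency of A1 to both parallel lines with radius 23.3 puts Q and A at D ± 23.3·n: Q = (7.16, 22.2), A = (-7.16, -22.2). Equal radii place H and J the same way about U: H = U + 23.3·n = (65.3, 3.39), J = U − 23.3·n = (51.0, -41.0). Then |DH| = |H − D| = 65.4.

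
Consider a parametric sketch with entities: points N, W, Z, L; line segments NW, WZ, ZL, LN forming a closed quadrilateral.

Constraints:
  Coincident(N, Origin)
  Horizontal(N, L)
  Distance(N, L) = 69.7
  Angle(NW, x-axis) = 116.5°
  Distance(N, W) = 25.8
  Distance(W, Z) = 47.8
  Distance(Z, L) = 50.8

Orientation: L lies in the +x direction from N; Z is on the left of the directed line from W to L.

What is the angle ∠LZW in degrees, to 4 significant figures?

117.8°

N is at the origin; N and L share the same y with |NL| = 69.7 and L in +x, so L = (69.7, 0). NW runs at 116.5° with |NW| = 25.8, so W = (-11.51, 23.09). Z is determined by |WZ| = 47.8 and |ZL| = 50.8 together: it lies at the intersection of circle(W, 47.8) and circle(L, 50.8). With |WL| = 84.43, the foot of the radical line on WL is 40.46 from W and the perpendicular offset is √(47.8² − 40.46²) = 25.45. Taking the left-of-WL solution: Z = (34.37, 36.50).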